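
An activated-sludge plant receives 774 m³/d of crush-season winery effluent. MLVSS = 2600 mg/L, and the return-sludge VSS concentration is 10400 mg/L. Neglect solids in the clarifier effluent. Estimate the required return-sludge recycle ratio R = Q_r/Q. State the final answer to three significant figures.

R ≈ 0.333

R = Q_r/Q = X/(X_r − X) = 2600 / (10400 − 2600) = 0.3333.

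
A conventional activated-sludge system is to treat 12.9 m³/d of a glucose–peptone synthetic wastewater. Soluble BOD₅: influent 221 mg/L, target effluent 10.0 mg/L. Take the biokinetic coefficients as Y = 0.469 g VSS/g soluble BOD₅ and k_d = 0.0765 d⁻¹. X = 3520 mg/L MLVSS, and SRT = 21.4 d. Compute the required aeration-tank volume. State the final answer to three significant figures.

Steady-state biomass mass balance: V·X·(1 + k_d·θ_c) = Y·Q·(S₀ − S)·θ_c, so V = 0.469 × 12.9 × (221 − 10.0) × 21.4 / [3520 × (1 + 0.0765 × 21.4)] = 2.73×10^4 / 9283 = 2.943 m³.

V ≈ 2.94 m³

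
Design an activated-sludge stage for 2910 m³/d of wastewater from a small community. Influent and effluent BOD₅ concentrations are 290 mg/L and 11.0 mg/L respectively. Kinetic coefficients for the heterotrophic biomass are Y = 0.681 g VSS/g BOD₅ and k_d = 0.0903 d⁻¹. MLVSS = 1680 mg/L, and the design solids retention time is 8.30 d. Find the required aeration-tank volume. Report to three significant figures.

From the SRT design equation V = Y Q (S₀−S) θ_c / [X (1 + k_d θ_c)] = 0.681 × 2910 × (290 − 11.0) × 8.30 / [1680 × (1 + 0.0903 × 8.30)] = 4.59×10^6 / 2939 = 1561 m³.

V ≈ 1560 m³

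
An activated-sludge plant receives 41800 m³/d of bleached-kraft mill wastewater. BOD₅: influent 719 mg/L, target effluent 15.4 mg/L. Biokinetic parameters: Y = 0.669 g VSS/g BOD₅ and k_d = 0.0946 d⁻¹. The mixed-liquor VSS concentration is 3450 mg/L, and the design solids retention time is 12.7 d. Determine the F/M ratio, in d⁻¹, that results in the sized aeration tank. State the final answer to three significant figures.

From the SRT design equation V = Y Q (S₀−S) θ_c / [X (1 + k_d θ_c)] = 0.669 × 41800 × (719 − 15.4) × 12.7 / [3450 × (1 + 0.0946 × 12.7)] = 2.5×10^8 / 7595 = 32901 m³.
F/M = applied load / biomass = Q·S₀/(V·X) = 41800 × 719 / (32901 × 3450) = 0.2648 d⁻¹.

F/M ≈ 0.265 d⁻¹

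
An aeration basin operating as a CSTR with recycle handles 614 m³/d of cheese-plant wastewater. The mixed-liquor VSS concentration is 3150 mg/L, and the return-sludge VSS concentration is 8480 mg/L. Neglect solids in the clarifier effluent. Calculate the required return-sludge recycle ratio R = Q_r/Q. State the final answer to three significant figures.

R ≈ 0.591

Solids balance on the clarifier gives (1+R)X = R·X_r, so R = X/(X_r − X) = 3150 / (8480 − 3150) = 0.5910.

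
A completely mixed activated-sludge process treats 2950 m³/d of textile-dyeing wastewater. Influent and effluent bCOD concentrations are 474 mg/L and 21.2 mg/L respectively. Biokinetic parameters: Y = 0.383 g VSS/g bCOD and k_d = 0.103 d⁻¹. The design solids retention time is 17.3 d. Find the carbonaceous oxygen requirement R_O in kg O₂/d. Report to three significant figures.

R_O ≈ 1070 kg O₂/d

The observed yield is Y_obs = Y/(1 + k_d·θ_c) = 0.383 / (1 + 0.103 × 17.3) = 0.383 / 2.782 = 0.1377 g VSS per g bCOD removed.
ΔS = 474 − 21.2 = 452.8 mg/L, so the substrate removal rate is 2950 × 452.8/1000 = 1336 kg bCOD/d.
P_X = Y_obs·Q·(S₀ − S) = 0.1377 × 1336 = 183.9 kg VSS/d.
Carbonaceous O₂ demand = substrate oxidised − cell-mass equivalent = 1336 − 1.42 × 183.9 = 1075 kg O₂/d.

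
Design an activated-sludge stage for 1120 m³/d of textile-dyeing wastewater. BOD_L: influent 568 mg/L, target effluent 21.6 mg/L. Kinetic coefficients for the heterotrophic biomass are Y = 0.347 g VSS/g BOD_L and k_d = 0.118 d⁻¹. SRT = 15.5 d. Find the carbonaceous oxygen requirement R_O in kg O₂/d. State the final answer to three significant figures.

Y_obs = Y / (1 + k_d θ_c) = 0.347 / (1 + 0.118 × 15.5) = 0.347 / 2.829 = 0.1227.
Q·(S₀ − S) = 1120 × (568 − 21.6) × 10⁻³ = 612.0 kg/d removed.
Biomass synthesised: P_X = Y_obs × 612.0 = 75.06 kg VSS/d.
R_O = Q·(S₀ − S) − 1.42·P_X = 612.0 − 1.42 × 75.06 = 505.4 kg O₂/d.

R_O ≈ 505 kg O₂/d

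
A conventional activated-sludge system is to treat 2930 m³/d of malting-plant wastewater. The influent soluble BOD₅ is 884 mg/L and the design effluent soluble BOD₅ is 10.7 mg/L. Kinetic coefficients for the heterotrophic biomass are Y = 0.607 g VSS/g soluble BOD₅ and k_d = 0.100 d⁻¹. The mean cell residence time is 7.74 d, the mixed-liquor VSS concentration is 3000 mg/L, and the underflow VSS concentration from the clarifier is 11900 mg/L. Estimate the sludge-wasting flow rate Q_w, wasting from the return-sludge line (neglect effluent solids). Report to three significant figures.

Q_w ≈ 73.6 m³/d

Steady-state biomass mass balance: V·X·(1 + k_d·θ_c) = Y·Q·(S₀ − S)·θ_c, so V = 0.607 × 2930 × (884 − 10.7) × 7.74 / [3000 × (1 + 0.100 × 7.74)] = 1.2×10^7 / 5322 = 2259 m³.
Wasting from the return line (neglecting effluent solids): Q_w = V·X / (θ_c·X_r) = 2259 × 3000 / (7.74 × 11900) = 73.57 m³/d.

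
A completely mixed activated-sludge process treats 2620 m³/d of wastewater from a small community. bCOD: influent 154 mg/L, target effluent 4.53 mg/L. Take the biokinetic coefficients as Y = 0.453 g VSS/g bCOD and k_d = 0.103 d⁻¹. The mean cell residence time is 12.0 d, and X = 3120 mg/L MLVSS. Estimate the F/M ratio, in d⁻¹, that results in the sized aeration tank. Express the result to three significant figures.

F/M ≈ 0.424 d⁻¹

Rearranging the biomass balance for a CMAS with decay, V = Y·Q·ΔS·θ_c / [X·(1+k_d θ_c)] = 0.453 × 2620 × (154 − 4.53) × 12.0 / [3120 × (1 + 0.103 × 12.0)] = 2.13×10^6 / 6976 = 305.1 m³.
Food-to-microorganism ratio F/M = Q S₀ / (V X) = 2620 × 154 / (305.1 × 3120) = 0.4238 d⁻¹.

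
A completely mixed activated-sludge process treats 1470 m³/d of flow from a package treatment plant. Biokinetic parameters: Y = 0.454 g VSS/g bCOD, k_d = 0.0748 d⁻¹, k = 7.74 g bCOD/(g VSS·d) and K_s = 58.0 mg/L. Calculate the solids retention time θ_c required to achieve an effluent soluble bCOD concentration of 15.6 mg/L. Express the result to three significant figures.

θ_c ≈ 1.49 d

Specific growth rate at S = 15.6 mg/L: μ = YkS/(K_s+S) = 0.454·7.74·15.6/(58.0+15.6) = 0.7448 d⁻¹.
θ_c = 1/(μ − k_d) = 1/(0.7448 − 0.0748) = 1/0.6700 = 1.493 d.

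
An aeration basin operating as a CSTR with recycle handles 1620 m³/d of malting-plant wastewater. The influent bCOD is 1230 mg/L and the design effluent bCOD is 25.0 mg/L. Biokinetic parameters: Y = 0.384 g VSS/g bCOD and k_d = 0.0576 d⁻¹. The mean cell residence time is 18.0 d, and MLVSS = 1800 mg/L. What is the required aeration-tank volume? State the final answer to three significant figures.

V ≈ 3680 m³

Rearranging the biomass balance for a CMAS with decay, V = Y·Q·ΔS·θ_c / [X·(1+k_d θ_c)] = 0.384 × 1620 × (1230 − 25.0) × 18.0 / [1800 × (1 + 0.0576 × 18.0)] = 1.35×10^7 / 3666 = 3680 m³.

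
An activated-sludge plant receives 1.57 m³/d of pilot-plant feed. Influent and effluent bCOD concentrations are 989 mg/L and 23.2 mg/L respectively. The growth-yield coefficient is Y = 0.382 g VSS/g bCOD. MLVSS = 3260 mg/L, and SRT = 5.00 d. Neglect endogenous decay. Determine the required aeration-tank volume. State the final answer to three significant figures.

V ≈ 0.888 m³

With k_d = 0 the design equation reduces to V = Y Q (S₀−S) θ_c / X = 0.382 × 1.57 × (989 − 23.2) × 5.00 / 3260 = 0.8884 m³.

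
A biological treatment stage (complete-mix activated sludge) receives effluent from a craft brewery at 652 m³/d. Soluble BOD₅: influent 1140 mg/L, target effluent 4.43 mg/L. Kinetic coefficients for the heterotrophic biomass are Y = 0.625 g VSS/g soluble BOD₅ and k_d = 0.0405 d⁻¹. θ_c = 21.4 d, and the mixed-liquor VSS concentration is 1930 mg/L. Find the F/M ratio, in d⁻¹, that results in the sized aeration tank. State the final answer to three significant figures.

F/M ≈ 0.140 d⁻¹

Steady-state biomass mass balance: V·X·(1 + k_d·θ_c) = Y·Q·(S₀ − S)·θ_c, so V = 0.625 × 652 × (1140 − 4.43) × 21.4 / [1930 × (1 + 0.0405 × 21.4)] = 9.9×10^6 / 3603 = 2749 m³.
F/M = applied load / biomass = Q·S₀/(V·X) = 652 × 1140 / (2749 × 1930) = 0.1401 d⁻¹.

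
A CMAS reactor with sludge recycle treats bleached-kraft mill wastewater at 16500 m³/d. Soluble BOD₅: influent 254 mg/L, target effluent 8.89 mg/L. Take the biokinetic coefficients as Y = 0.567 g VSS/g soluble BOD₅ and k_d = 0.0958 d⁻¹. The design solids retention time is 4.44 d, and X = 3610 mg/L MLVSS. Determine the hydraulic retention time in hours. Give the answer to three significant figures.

Rearranging the biomass balance for a CMAS with decay, V = Y·Q·ΔS·θ_c / [X·(1+k_d θ_c)] = 0.567 × 16500 × (254 − 8.89) × 4.44 / [3610 × (1 + 0.0958 × 4.44)] = 1.02×10^7 / 5146 = 1979 m³.
HRT = V/Q = 1979 m³ / 16500 m³·d⁻¹ = 0.1199 d × 24 = 2.878 h.

τ ≈ 2.88 h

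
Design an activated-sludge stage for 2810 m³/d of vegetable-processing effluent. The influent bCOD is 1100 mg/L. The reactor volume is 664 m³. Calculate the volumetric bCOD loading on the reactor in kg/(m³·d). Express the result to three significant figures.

L_v ≈ 4.66 kg bCOD/(m³·d)

Applied bCOD load per unit volume = Q·S₀/V = (2810 × 1100/1000)/664.0 = 4.655 kg bCOD·m⁻³·d⁻¹.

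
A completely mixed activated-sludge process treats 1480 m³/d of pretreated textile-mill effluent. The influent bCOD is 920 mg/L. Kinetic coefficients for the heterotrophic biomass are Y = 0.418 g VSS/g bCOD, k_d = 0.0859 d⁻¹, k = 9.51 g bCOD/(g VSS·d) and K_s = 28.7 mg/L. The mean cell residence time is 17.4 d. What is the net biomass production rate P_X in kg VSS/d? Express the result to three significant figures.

For a completely mixed reactor with recycle the Lawrence–McCarty relation gives S = K_s·(1 + k_d·θ_c) / [θ_c·(Y·k − k_d) − 1] = 28.7 × (1 + 0.0859 × 17.4) / [17.4 × (0.418 × 9.51 − 0.0859) − 1] = 71.60 / 66.67 = 1.074 mg/L.
The observed yield is Y_obs = Y/(1 + k_d·θ_c) = 0.418 / (1 + 0.0859 × 17.4) = 0.418 / 2.495 = 0.1676 g VSS per g bCOD removed.
Substrate removed = Q·(S₀ − S) = 1480 m³/d × (920 − 1.07) g/m³ = 1.36×10^6 g/d = 1360 kg/d.
Net biomass production P_X = Y_obs × Q·(S₀ − S) = 0.1676 × 1360 = 227.9 kg VSS/d.

P_X ≈ 228 kg VSS/d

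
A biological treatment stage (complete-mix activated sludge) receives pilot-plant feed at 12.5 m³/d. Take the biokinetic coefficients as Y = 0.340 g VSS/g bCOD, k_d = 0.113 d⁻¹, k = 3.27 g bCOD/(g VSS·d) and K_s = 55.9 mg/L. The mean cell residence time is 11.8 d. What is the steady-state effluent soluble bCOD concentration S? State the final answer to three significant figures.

S ≈ 12.1 mg/L

For a completely mixed reactor with recycle the Lawrence–McCarty relation gives S = K_s·(1 + k_d·θ_c) / [θ_c·(Y·k − k_d) − 1] = 55.9 × (1 + 0.113 × 11.8) / [11.8 × (0.340 × 3.27 − 0.113) − 1] = 130.4 / 10.79 = 12.09 mg/L.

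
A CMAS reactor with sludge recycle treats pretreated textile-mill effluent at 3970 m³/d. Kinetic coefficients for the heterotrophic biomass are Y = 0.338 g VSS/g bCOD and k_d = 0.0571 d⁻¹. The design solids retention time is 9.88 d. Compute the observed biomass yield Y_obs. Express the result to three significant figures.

The observed yield is Y_obs = Y/(1 + k_d·θ_c) = 0.338 / (1 + 0.0571 × 9.88) = 0.338 / 1.564 = 0.2161 g VSS per g bCOD removed.

Y_obs ≈ 0.216 g VSS/g bCOD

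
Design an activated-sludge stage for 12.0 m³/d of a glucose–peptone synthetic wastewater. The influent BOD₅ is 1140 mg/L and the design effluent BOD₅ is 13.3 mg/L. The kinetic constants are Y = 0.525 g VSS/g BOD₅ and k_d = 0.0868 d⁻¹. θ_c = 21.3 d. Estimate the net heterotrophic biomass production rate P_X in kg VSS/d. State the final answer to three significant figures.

Y_obs = Y / (1 + k_d θ_c) = 0.525 / (1 + 0.0868 × 21.3) = 0.525 / 2.849 = 0.1843.
Q·(S₀ − S) = 12.0 × (1140 − 13.3) × 10⁻³ = 13.52 kg/d removed.
Net biomass production P_X = Y_obs × Q·(S₀ − S) = 0.1843 × 13.52 = 2.492 kg VSS/d.

P_X ≈ 2.49 kg VSS/d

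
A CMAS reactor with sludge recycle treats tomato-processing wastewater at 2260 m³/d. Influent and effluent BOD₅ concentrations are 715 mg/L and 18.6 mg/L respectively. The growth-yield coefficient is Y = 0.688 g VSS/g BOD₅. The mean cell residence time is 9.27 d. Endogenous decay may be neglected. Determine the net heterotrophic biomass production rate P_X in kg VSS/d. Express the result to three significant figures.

P_X ≈ 1080 kg VSS/d

With endogenous decay neglected, the observed yield equals the true yield: Y_obs = Y = 0.688 g VSS/g BOD₅.
Substrate removed = Q·(S₀ − S) = 2260 m³/d × (715 − 18.6) g/m³ = 1.57×10^6 g/d = 1574 kg/d.
P_X = Y_obs · Q(S₀ − S) = 0.6880 × 1574 = 1083 kg VSS/d.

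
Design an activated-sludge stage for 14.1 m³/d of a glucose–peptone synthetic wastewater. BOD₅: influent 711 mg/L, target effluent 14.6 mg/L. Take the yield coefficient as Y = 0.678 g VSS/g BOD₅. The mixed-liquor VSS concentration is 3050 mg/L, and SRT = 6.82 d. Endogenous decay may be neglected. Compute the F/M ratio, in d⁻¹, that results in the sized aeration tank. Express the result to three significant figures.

With k_d = 0 the design equation reduces to V = Y Q (S₀−S) θ_c / X = 0.678 × 14.1 × (711 − 14.6) × 6.82 / 3050 = 14.89 m³.
F/M = Q·S₀ / (V·X) = 14.1 × 711 / (14.89 × 3050) = 0.2208 g BOD₅·(g VSS·d)⁻¹.

F/M ≈ 0.221 d⁻¹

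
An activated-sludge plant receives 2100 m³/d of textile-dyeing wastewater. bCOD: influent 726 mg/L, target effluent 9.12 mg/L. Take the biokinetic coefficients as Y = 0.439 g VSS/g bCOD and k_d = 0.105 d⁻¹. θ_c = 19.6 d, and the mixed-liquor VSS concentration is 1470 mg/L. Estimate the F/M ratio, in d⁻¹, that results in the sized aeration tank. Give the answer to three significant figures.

Steady-state biomass mass balance: V·X·(1 + k_d·θ_c) = Y·Q·(S₀ − S)·θ_c, so V = 0.439 × 2100 × (726 − 9.12) × 19.6 / [1470 × (1 + 0.105 × 19.6)] = 1.3×10^7 / 4495 = 2882 m³.
F/M = Q·S₀ / (V·X) = 2100 × 726 / (2882 × 1470) = 0.3599 g bCOD·(g VSS·d)⁻¹.

F/M ≈ 0.360 d⁻¹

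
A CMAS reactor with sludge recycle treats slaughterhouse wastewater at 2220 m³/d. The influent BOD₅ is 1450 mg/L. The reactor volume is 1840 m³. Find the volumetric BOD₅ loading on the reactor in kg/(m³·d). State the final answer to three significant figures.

L_v ≈ 1.75 kg BOD₅/(m³·d)

Volumetric loading L_v = Q·S₀ / V = 2220 × 1450 g/m³ / 1840 m³ = 1749 g/(m³·d) = 1.749 kg BOD₅/(m³·d).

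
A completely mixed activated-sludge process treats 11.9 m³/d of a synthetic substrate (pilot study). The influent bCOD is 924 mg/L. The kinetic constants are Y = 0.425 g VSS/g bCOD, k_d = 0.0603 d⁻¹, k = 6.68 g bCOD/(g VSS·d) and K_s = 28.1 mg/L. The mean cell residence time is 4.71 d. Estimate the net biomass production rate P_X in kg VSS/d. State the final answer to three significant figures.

P_X ≈ 3.63 kg VSS/d

For a completely mixed reactor with recycle the Lawrence–McCarty relation gives S = K_s·(1 + k_d·θ_c) / [θ_c·(Y·k − k_d) − 1] = 28.1 × (1 + 0.0603 × 4.71) / [4.71 × (0.425 × 6.68 − 0.0603) − 1] = 36.08 / 12.09 = 2.985 mg/L.
The observed yield is Y_obs = Y/(1 + k_d·θ_c) = 0.425 / (1 + 0.0603 × 4.71) = 0.425 / 1.284 = 0.3310 g VSS per g bCOD removed.
ΔS = 924 − 2.98 = 921.0 mg/L, so the substrate removal rate is 11.9 × 921.0/1000 = 10.96 kg bCOD/d.
Biomass produced: P_X = Y_obs·Q·ΔS = 0.3310 × 10.96 ≈ 3.628 kg VSS/d.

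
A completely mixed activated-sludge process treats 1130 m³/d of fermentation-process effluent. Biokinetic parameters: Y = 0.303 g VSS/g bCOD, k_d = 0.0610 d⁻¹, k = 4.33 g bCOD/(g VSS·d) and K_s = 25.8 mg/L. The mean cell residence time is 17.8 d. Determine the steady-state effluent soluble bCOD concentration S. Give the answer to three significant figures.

From the Monod/SRT balance for a CMAS, S = K_s·(1+k_d θ_c)/[θ_c·(Y k − k_d) − 1] = 25.8 × (1 + 0.0610 × 17.8) / [17.8 × (0.303 × 4.33 − 0.0610) − 1] = 53.81 / 21.27 = 2.530 mg/L.

S ≈ 2.53 mg/L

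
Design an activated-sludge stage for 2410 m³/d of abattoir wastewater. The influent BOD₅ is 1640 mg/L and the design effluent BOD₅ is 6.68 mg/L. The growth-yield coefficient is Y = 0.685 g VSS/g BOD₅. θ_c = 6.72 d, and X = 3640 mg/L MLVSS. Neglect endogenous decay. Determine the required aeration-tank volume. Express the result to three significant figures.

V ≈ 4980 m³

V·X = Y·Q·ΔS·θ_c gives V = 0.685 × 2410 × (1640 − 6.68) × 6.72 / 3640 = 4978 m³.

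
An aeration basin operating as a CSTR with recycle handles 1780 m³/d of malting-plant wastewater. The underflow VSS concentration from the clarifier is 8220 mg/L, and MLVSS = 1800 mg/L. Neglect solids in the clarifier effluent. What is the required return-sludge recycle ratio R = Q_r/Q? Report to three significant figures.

R ≈ 0.280

Mass balance around the secondary clarifier (neglecting effluent solids): R = X / (X_r − X) = 1800 / (8220 − 1800) = 0.2804.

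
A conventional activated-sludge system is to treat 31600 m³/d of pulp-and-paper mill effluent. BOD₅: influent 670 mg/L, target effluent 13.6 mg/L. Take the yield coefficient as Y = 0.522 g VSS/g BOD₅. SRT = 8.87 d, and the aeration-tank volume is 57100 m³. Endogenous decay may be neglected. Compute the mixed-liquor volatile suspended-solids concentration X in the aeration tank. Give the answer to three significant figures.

X = Y·Q·ΔS·θ_c / V = 0.522 × 31600 × (670 − 13.6) × 8.87 / 57100 = 1682 mg/L.

X ≈ 1680 mg/L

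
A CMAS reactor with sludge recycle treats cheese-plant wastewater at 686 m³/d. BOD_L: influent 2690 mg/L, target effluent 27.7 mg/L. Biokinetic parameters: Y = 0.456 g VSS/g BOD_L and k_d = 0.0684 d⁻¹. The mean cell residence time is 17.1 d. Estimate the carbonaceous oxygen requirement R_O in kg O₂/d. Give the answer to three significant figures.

R_O ≈ 1280 kg O₂/d

Observed yield with endogenous decay: Y_obs = Y / (1 + k_d·θ_c) = 0.456 / (1 + 0.0684 × 17.1) = 0.456 / 2.170 = 0.2102 g VSS/g BOD_L.
Q·(S₀ − S) = 686 × (2690 − 27.7) × 10⁻³ = 1826 kg/d removed.
Net sludge production P_X = 0.2102 × 1826 = 383.8 kg VSS/d.
Carbonaceous O₂ demand = substrate oxidised − cell-mass equivalent = 1826 − 1.42 × 383.8 = 1281 kg O₂/d.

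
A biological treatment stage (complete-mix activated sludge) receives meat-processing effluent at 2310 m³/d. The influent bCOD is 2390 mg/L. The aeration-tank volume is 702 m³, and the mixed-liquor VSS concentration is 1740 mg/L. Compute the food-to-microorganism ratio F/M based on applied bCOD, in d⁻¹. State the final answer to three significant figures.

F/M ≈ 4.52 d⁻¹

F/M = applied load / biomass = Q·S₀/(V·X) = 2310 × 2390 / (702.0 × 1740) = 4.520 d⁻¹.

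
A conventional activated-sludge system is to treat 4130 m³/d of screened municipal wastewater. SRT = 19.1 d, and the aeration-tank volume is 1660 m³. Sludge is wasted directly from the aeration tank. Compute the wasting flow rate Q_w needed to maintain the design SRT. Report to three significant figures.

Wasting from the aeration tank: Q_w = V / θ_c = 1660 / 19.1 = 86.91 m³/d.

Q_w ≈ 86.9 m³/d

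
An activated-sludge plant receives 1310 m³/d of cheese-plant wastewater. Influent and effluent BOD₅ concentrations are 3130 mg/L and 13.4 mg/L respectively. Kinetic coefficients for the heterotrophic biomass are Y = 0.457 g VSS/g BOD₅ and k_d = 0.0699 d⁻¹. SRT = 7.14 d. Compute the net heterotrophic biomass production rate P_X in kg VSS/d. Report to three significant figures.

P_X ≈ 1240 kg VSS/d

The observed yield is Y_obs = Y/(1 + k_d·θ_c) = 0.457 / (1 + 0.0699 × 7.14) = 0.457 / 1.499 = 0.3049 g VSS per g BOD₅ removed.
Substrate removed = Q·(S₀ − S) = 1310 m³/d × (3130 − 13.4) g/m³ = 4.08×10^6 g/d = 4083 kg/d.
So the net sludge growth is P_X = 0.3049 × 4083 = 1245 kg VSS/d.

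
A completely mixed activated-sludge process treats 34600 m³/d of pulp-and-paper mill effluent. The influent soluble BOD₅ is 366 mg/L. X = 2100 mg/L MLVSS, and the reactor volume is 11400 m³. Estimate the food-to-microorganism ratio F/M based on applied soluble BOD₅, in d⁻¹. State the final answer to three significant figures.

F/M ≈ 0.529 d⁻¹

Food-to-microorganism ratio F/M = Q S₀ / (V X) = 34600 × 366 / (11400 × 2100) = 0.5290 d⁻¹.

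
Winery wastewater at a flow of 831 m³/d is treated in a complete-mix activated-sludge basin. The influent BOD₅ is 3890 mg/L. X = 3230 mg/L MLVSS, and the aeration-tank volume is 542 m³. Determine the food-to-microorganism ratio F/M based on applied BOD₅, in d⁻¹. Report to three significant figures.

Food-to-microorganism ratio F/M = Q S₀ / (V X) = 831 × 3890 / (542.0 × 3230) = 1.846 d⁻¹.

F/M ≈ 1.85 d⁻¹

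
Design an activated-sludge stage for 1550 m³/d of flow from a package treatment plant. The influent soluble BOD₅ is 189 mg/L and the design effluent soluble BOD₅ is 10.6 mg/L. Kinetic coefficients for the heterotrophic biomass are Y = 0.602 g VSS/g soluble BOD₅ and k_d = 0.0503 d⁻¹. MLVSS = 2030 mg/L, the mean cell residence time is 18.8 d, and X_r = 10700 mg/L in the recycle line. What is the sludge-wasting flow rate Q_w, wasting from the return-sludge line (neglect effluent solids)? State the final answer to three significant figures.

Rearranging the biomass balance for a CMAS with decay, V = Y·Q·ΔS·θ_c / [X·(1+k_d θ_c)] = 0.602 × 1550 × (189 − 10.6) × 18.8 / [2030 × (1 + 0.0503 × 18.8)] = 3.13×10^6 / 3950 = 792.4 m³.
Q_w = (V·X)/(θ_c X_r) = 792.4 × 2030 / (18.8 × 10700) = 7.996 m³/d.

Q_w ≈ 8.00 m³/d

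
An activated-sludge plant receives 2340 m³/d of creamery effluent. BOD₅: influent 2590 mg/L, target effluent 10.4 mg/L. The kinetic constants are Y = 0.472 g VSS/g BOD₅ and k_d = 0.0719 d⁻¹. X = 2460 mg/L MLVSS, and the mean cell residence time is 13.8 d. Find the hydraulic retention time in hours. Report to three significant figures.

Steady-state biomass mass balance: V·X·(1 + k_d·θ_c) = Y·Q·(S₀ − S)·θ_c, so V = 0.472 × 2340 × (2590 − 10.4) × 13.8 / [2460 × (1 + 0.0719 × 13.8)] = 3.93×10^7 / 4901 = 8023 m³.
Hydraulic retention time τ = V/Q = 8023 / 2340 = 3.428 d = 82.28 h.

τ ≈ 82.3 h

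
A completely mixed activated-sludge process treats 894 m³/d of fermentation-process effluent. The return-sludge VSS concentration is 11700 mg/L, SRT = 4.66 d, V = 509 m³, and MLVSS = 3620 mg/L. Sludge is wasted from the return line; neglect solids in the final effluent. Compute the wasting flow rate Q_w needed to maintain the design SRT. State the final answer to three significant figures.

Q_w = (V·X)/(θ_c X_r) = 509.0 × 3620 / (4.66 × 11700) = 33.80 m³/d.

Q_w ≈ 33.8 m³/d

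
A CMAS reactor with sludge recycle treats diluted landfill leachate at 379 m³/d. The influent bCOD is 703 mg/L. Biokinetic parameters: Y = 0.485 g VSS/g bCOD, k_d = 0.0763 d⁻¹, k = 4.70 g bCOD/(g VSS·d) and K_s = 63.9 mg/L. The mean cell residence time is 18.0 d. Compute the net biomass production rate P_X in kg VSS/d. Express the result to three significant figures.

From the Monod/SRT balance for a CMAS, S = K_s·(1+k_d θ_c)/[θ_c·(Y k − k_d) − 1] = 63.9 × (1 + 0.0763 × 18.0) / [18.0 × (0.485 × 4.70 − 0.0763) − 1] = 151.7 / 38.66 = 3.923 mg/L.
The observed yield is Y_obs = Y/(1 + k_d·θ_c) = 0.485 / (1 + 0.0763 × 18.0) = 0.485 / 2.373 = 0.2043 g VSS per g bCOD removed.
Mass of bCOD removed per day: Q(S₀ − S) = 379 × 699.1 g/m³ = 265.0 kg/d.
P_X = Y_obs · Q(S₀ − S) = 0.2043 × 265.0 = 54.14 kg VSS/d.

P_X ≈ 54.1 kg VSS/d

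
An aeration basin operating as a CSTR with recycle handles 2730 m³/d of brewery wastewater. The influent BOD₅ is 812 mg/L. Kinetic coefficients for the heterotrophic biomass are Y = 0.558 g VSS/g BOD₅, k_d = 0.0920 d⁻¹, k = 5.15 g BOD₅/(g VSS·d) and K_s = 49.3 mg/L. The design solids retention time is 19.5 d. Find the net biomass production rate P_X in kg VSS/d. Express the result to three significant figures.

For a completely mixed reactor with recycle the Lawrence–McCarty relation gives S = K_s·(1 + k_d·θ_c) / [θ_c·(Y·k − k_d) − 1] = 49.3 × (1 + 0.0920 × 19.5) / [19.5 × (0.558 × 5.15 − 0.0920) − 1] = 137.7 / 53.24 = 2.587 mg/L.
The observed yield is Y_obs = Y/(1 + k_d·θ_c) = 0.558 / (1 + 0.0920 × 19.5) = 0.558 / 2.794 = 0.1997 g VSS per g BOD₅ removed.
Substrate removed = Q·(S₀ − S) = 2730 m³/d × (812 − 2.59) g/m³ = 2.21×10^6 g/d = 2210 kg/d.
Net biomass production P_X = Y_obs × Q·(S₀ − S) = 0.1997 × 2210 = 441.3 kg VSS/d.

P_X ≈ 441 kg VSS/d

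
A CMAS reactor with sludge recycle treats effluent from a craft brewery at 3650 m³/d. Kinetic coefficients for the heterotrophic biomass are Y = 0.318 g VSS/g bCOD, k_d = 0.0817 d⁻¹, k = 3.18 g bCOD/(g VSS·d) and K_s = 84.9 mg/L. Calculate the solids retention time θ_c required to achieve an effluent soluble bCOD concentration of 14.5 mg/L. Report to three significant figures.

From 1/θ_c = Y·k·S/(K_s + S) − k_d: Y·k·S/(K_s+S) = 0.318 × 3.18 × 14.5 / (84.9 + 14.5) = 0.1475 d⁻¹.
1/θ_c = 0.1475 − 0.0817 = 0.06581 d⁻¹, so θ_c = 15.19 d.

θ_c ≈ 15.2 d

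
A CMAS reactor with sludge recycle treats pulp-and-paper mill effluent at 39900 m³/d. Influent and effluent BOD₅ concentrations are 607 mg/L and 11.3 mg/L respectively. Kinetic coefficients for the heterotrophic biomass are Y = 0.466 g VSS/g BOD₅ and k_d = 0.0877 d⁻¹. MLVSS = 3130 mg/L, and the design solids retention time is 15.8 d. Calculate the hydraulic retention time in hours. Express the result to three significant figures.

τ ≈ 14.1 h

Rearranging the biomass balance for a CMAS with decay, V = Y·Q·ΔS·θ_c / [X·(1+k_d θ_c)] = 0.466 × 39900 × (607 − 11.3) × 15.8 / [3130 × (1 + 0.0877 × 15.8)] = 1.75×10^8 / 7467 = 23436 m³.
HRT = V/Q = 23436 m³ / 39900 m³·d⁻¹ = 0.5874 d × 24 = 14.10 h.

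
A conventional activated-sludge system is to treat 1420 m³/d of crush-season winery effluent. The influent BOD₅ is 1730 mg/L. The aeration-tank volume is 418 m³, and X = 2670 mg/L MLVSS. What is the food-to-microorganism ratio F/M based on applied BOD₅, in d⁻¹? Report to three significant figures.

F/M ≈ 2.20 d⁻¹

F/M = applied load / biomass = Q·S₀/(V·X) = 1420 × 1730 / (418.0 × 2670) = 2.201 d⁻¹.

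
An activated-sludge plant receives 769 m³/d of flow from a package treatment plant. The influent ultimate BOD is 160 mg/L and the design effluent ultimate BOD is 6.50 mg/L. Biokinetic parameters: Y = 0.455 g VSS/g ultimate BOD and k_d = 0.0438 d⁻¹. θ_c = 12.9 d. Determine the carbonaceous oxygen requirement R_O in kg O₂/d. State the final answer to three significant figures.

Observed yield with endogenous decay: Y_obs = Y / (1 + k_d·θ_c) = 0.455 / (1 + 0.0438 × 12.9) = 0.455 / 1.565 = 0.2907 g VSS/g ultimate BOD.
Mass of ultimate BOD removed per day: Q(S₀ − S) = 769 × 153.5 g/m³ = 118.0 kg/d.
Biomass synthesised: P_X = Y_obs × 118.0 = 34.32 kg VSS/d.
Carbonaceous O₂ demand = substrate oxidised − cell-mass equivalent = 118.0 − 1.42 × 34.32 = 69.31 kg O₂/d.

R_O ≈ 69.3 kg O₂/d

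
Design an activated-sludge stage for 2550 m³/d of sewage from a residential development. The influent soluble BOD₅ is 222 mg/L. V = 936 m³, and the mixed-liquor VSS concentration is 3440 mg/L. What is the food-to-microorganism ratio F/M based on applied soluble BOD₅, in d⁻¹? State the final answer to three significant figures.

F/M = Q·S₀ / (V·X) = 2550 × 222 / (936.0 × 3440) = 0.1758 g soluble BOD₅·(g VSS·d)⁻¹.

F/M ≈ 0.176 d⁻¹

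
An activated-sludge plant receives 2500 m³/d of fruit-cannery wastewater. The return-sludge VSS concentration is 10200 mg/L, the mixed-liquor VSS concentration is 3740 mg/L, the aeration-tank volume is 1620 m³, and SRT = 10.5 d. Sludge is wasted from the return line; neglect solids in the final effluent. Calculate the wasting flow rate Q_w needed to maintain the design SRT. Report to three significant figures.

Q_w ≈ 56.6 m³/d

Wasting from the return line (neglecting effluent solids): Q_w = V·X / (θ_c·X_r) = 1620 × 3740 / (10.5 × 10200) = 56.57 m³/d.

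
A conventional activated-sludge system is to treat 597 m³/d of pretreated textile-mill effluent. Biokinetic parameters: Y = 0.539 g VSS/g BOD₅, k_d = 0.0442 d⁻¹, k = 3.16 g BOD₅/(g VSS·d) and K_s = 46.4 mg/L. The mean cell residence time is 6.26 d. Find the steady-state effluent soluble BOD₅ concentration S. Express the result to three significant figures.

S ≈ 6.31 mg/L

From the Monod/SRT balance for a CMAS, S = K_s·(1+k_d θ_c)/[θ_c·(Y k − k_d) − 1] = 46.4 × (1 + 0.0442 × 6.26) / [6.26 × (0.539 × 3.16 − 0.0442) − 1] = 59.24 / 9.386 = 6.312 mg/L.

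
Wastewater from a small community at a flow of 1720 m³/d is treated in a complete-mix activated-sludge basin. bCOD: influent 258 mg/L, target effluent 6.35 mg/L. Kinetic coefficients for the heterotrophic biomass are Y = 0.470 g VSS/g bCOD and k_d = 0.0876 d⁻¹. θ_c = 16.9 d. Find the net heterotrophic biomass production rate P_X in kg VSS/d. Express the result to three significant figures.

Observed yield with endogenous decay: Y_obs = Y / (1 + k_d·θ_c) = 0.470 / (1 + 0.0876 × 16.9) = 0.470 / 2.480 = 0.1895 g VSS/g bCOD.
Substrate removed = Q·(S₀ − S) = 1720 m³/d × (258 − 6.35) g/m³ = 4.33×10^5 g/d = 432.8 kg/d.
P_X = Y_obs · Q(S₀ − S) = 0.1895 × 432.8 = 82.02 kg VSS/d.

P_X ≈ 82.0 kg VSS/d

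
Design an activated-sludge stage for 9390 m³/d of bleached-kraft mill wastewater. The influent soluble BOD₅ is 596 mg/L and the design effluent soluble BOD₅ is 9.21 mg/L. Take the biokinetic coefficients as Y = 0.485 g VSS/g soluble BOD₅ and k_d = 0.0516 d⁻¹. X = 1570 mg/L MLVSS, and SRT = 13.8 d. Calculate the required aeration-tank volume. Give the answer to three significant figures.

V ≈ 13700 m³

Rearranging the biomass balance for a CMAS with decay, V = Y·Q·ΔS·θ_c / [X·(1+k_d θ_c)] = 0.485 × 9390 × (596 − 9.21) × 13.8 / [1570 × (1 + 0.0516 × 13.8)] = 3.69×10^7 / 2688 = 13720 m³.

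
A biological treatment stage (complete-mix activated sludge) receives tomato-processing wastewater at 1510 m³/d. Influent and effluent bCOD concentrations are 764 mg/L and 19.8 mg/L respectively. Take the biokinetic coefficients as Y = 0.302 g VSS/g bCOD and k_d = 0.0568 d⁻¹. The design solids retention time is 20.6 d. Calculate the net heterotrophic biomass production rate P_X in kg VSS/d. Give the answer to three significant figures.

The observed yield is Y_obs = Y/(1 + k_d·θ_c) = 0.302 / (1 + 0.0568 × 20.6) = 0.302 / 2.170 = 0.1392 g VSS per g bCOD removed.
Mass of bCOD removed per day: Q(S₀ − S) = 1510 × 744.2 g/m³ = 1124 kg/d.
So the net sludge growth is P_X = 0.1392 × 1124 = 156.4 kg VSS/d.

P_X ≈ 156 kg VSS/d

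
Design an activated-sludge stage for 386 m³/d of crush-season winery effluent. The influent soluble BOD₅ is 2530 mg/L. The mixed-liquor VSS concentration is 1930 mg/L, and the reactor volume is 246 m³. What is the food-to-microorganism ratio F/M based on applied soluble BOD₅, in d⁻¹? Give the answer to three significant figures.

F/M = applied load / biomass = Q·S₀/(V·X) = 386 × 2530 / (246.0 × 1930) = 2.057 d⁻¹.

F/M ≈ 2.06 d⁻¹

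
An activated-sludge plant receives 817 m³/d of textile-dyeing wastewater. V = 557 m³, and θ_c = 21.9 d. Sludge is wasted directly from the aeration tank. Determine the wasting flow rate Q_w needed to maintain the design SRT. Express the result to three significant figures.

Q_w ≈ 25.4 m³/d

Wasting from the aeration tank: Q_w = V / θ_c = 557.0 / 21.9 = 25.43 m³/d.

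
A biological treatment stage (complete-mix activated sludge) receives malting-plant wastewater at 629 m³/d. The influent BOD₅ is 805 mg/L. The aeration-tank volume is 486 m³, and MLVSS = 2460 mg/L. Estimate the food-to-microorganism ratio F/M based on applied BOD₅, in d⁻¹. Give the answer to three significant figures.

Food-to-microorganism ratio F/M = Q S₀ / (V X) = 629 × 805 / (486.0 × 2460) = 0.4235 d⁻¹.

F/M ≈ 0.424 d⁻¹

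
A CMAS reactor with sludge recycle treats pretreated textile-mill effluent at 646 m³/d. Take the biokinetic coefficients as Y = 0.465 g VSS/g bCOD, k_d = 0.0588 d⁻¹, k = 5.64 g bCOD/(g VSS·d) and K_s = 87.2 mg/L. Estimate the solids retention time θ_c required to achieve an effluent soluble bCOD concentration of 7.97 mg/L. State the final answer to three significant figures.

θ_c ≈ 6.22 d

Specific growth rate at S = 7.97 mg/L: μ = YkS/(K_s+S) = 0.465·5.64·7.97/(87.2+7.97) = 0.2196 d⁻¹.
Then 1/θ_c = μ − k_d = 0.2196 − 0.0588 = 0.1608 d⁻¹, giving θ_c = 6.218 d.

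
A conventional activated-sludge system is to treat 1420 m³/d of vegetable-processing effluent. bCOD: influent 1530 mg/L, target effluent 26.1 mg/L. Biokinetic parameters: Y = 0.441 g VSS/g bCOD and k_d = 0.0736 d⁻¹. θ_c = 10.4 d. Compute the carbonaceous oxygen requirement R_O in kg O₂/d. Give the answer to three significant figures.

Observed yield with endogenous decay: Y_obs = Y / (1 + k_d·θ_c) = 0.441 / (1 + 0.0736 × 10.4) = 0.441 / 1.765 = 0.2498 g VSS/g bCOD.
Substrate removed = Q·(S₀ − S) = 1420 m³/d × (1530 − 26.1) g/m³ = 2.14×10^6 g/d = 2136 kg/d.
Biomass synthesised: P_X = Y_obs × 2136 = 533.4 kg VSS/d.
R_O = Q·ΔS − 1.42 P_X = 2136 − 757.5 = 1378 kg O₂/d.

R_O ≈ 1380 kg O₂/d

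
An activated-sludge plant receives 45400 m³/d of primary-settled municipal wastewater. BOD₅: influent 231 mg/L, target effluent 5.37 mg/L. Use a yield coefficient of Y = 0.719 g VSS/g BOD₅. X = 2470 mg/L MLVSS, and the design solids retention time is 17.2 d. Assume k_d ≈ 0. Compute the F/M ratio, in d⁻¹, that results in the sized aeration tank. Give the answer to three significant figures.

F/M ≈ 0.0828 d⁻¹

Biomass mass balance (decay neglected): V·X = Y·Q·(S₀ − S)·θ_c, so V = 0.719 × 45400 × (231 − 5.37) × 17.2 / 2470 = 51288 m³.
F/M = applied load / biomass = Q·S₀/(V·X) = 45400 × 231 / (51288 × 2470) = 0.08279 d⁻¹.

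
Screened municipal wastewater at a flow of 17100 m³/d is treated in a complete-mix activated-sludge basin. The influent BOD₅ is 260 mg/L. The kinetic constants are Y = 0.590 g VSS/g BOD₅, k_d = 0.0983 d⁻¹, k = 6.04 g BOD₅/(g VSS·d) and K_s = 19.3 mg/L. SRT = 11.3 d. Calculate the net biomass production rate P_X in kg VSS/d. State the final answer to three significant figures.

P_X ≈ 1240 kg VSS/d

Effluent substrate depends only on kinetics and SRT: S = K_s(1 + k_d θ_c) / [θ_c(Yk − k_d) − 1] = 19.3 × (1 + 0.0983 × 11.3) / [11.3 × (0.590 × 6.04 − 0.0983) − 1] = 40.74 / 38.16 = 1.068 mg/L.
Observed yield with endogenous decay: Y_obs = Y / (1 + k_d·θ_c) = 0.590 / (1 + 0.0983 × 11.3) = 0.590 / 2.111 = 0.2795 g VSS/g BOD₅.
Substrate removed = Q·(S₀ − S) = 17100 m³/d × (260 − 1.07) g/m³ = 4.43×10^6 g/d = 4428 kg/d.
Biomass produced: P_X = Y_obs·Q·ΔS = 0.2795 × 4428 ≈ 1238 kg VSS/d.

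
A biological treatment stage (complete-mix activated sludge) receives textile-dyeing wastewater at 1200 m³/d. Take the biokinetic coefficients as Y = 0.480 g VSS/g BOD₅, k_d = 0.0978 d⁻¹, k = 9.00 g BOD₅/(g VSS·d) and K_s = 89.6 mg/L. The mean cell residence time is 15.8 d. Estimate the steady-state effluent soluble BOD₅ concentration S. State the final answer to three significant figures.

From the Monod/SRT balance for a CMAS, S = K_s·(1+k_d θ_c)/[θ_c·(Y k − k_d) − 1] = 89.6 × (1 + 0.0978 × 15.8) / [15.8 × (0.480 × 9.00 − 0.0978) − 1] = 228.1 / 65.71 = 3.471 mg/L.

S ≈ 3.47 mg/L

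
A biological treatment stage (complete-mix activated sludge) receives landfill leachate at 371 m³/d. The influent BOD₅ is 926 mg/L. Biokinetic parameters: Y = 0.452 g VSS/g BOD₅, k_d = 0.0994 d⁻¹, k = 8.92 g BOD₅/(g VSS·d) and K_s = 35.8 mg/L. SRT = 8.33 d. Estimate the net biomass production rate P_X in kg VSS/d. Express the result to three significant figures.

P_X ≈ 84.8 kg VSS/d

From the Monod/SRT balance for a CMAS, S = K_s·(1+k_d θ_c)/[θ_c·(Y k − k_d) − 1] = 35.8 × (1 + 0.0994 × 8.33) / [8.33 × (0.452 × 8.92 − 0.0994) − 1] = 65.44 / 31.76 = 2.061 mg/L.
The observed yield is Y_obs = Y/(1 + k_d·θ_c) = 0.452 / (1 + 0.0994 × 8.33) = 0.452 / 1.828 = 0.2473 g VSS per g BOD₅ removed.
ΔS = 926 − 2.06 = 923.9 mg/L, so the substrate removal rate is 371 × 923.9/1000 = 342.8 kg BOD₅/d.
Net biomass production P_X = Y_obs × Q·(S₀ − S) = 0.2473 × 342.8 = 84.76 kg VSS/d.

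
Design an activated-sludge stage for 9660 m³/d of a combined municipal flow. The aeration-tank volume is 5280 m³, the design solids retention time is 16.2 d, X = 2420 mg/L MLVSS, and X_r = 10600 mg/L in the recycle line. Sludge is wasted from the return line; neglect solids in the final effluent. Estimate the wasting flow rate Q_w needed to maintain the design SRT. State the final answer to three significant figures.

θ_c = V·X/(Q_w·X_r) when wasting from the recycle, so Q_w = V·X/(θ_c·X_r) = 5280 × 2420 / (16.2 × 10600) = 74.41 m³/d.

Q_w ≈ 74.4 m³/d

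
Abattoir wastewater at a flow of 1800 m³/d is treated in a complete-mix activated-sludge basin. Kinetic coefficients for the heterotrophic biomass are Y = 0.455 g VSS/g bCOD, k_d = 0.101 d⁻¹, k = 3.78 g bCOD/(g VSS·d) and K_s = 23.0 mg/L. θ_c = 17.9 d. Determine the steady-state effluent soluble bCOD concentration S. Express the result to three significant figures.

For a completely mixed reactor with recycle the Lawrence–McCarty relation gives S = K_s·(1 + k_d·θ_c) / [θ_c·(Y·k − k_d) − 1] = 23.0 × (1 + 0.101 × 17.9) / [17.9 × (0.455 × 3.78 − 0.101) − 1] = 64.58 / 27.98 = 2.308 mg/L.

S ≈ 2.31 mg/L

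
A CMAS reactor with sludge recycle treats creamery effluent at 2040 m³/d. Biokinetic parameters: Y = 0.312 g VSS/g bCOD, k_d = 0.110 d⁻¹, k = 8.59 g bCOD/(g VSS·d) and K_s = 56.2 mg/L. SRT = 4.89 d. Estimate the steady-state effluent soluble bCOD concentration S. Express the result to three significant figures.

Effluent substrate depends only on kinetics and SRT: S = K_s(1 + k_d θ_c) / [θ_c(Yk − k_d) − 1] = 56.2 × (1 + 0.110 × 4.89) / [4.89 × (0.312 × 8.59 − 0.110) − 1] = 86.43 / 11.57 = 7.472 mg/L.

S ≈ 7.47 mg/L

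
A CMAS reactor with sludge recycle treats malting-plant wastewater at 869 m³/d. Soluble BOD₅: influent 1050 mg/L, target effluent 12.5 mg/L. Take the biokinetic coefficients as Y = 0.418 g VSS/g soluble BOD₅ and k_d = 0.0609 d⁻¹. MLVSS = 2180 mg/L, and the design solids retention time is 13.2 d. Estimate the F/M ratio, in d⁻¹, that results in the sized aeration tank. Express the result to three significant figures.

F/M ≈ 0.331 d⁻¹

Rearranging the biomass balance for a CMAS with decay, V = Y·Q·ΔS·θ_c / [X·(1+k_d θ_c)] = 0.418 × 869 × (1050 − 12.5) × 13.2 / [2180 × (1 + 0.0609 × 13.2)] = 4.97×10^6 / 3932 = 1265 m³.
F/M = Q·S₀ / (V·X) = 869 × 1050 / (1265 × 2180) = 0.3309 g soluble BOD₅·(g VSS·d)⁻¹.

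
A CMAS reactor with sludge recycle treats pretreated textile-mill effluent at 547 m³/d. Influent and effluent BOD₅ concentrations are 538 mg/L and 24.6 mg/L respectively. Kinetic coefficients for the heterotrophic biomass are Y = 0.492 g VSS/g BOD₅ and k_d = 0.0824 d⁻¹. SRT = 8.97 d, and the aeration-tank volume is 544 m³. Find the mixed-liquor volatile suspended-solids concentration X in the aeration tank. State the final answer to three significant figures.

X ≈ 1310 mg/L

Solving the biomass balance for X: X = Y Q (S₀−S) θ_c / [V (1+k_d θ_c)] = 0.492 × 547 × (538 − 24.6) × 8.97 / [544 × (1 + 0.0824 × 8.97)] = 1310 mg/L.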